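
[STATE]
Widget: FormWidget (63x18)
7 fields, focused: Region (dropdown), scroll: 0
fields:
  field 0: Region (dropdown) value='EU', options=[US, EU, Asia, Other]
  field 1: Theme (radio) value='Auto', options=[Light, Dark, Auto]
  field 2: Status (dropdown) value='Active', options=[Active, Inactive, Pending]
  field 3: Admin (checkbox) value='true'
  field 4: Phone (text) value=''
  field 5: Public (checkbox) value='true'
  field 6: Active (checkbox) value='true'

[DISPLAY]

> Region:     [EU                                            ▼]
  Theme:      ( ) Light  ( ) Dark  (●) Auto                    
  Status:     [Active                                        ▼]
  Admin:      [x]                                              
  Phone:      [                                               ]
  Public:     [x]                                              
  Active:     [x]                                              
                                                               
                                                               
                                                               
                                                               
                                                               
                                                               
                                                               
                                                               
                                                               
                                                               
                                                               


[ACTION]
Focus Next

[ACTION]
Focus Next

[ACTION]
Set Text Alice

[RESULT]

  Region:     [EU                                            ▼]
  Theme:      ( ) Light  ( ) Dark  (●) Auto                    
> Status:     [Active                                        ▼]
  Admin:      [x]                                              
  Phone:      [                                               ]
  Public:     [x]                                              
  Active:     [x]                                              
                                                               
                                                               
                                                               
                                                               
                                                               
                                                               
                                                               
                                                               
                                                               
                                                               
                                                               


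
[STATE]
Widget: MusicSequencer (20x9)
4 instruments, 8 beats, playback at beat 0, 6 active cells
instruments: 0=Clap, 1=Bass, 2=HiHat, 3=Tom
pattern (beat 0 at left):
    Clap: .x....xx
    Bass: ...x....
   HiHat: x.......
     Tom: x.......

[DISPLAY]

      ▼1234567      
  Clap·█····██      
  Bass···█····      
 HiHat█·······      
   Tom█·······      
                    
                    
                    
                    


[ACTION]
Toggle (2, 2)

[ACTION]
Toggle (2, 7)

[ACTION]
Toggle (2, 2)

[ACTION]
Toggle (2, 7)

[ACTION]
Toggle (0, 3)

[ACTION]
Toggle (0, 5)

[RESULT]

      ▼1234567      
  Clap·█·█·███      
  Bass···█····      
 HiHat█·······      
   Tom█·······      
                    
                    
                    
                    


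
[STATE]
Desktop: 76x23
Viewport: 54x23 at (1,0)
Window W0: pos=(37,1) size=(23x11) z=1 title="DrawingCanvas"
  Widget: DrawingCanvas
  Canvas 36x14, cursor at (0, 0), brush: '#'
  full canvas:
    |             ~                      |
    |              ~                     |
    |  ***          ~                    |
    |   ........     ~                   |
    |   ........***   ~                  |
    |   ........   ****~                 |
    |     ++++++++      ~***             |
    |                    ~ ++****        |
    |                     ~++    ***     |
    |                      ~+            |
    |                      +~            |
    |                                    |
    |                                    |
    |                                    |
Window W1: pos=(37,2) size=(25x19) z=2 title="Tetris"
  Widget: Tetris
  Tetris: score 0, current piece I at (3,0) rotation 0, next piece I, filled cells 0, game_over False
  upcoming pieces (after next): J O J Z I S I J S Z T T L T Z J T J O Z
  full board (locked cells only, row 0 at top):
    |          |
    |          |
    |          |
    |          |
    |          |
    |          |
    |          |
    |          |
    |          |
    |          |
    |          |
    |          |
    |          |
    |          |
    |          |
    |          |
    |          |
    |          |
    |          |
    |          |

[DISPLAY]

                                                      
                                    ┏━━━━━━━━━━━━━━━━━
                                    ┏━━━━━━━━━━━━━━━━━
                                    ┃ Tetris          
                                    ┠─────────────────
                                    ┃          │Next: 
                                    ┃          │████  
                                    ┃          │      
                                    ┃          │      
                                    ┃          │      
                                    ┃          │      
                                    ┃          │Score:
                                    ┃          │0     
                                    ┃          │      
                                    ┃          │      
                                    ┃          │      
                                    ┃          │      
                                    ┃          │      
                                    ┃          │      
                                    ┃          │      
                                    ┗━━━━━━━━━━━━━━━━━
                                                      
                                                      


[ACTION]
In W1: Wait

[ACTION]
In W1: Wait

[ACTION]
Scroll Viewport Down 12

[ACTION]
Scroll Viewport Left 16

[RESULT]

                                                      
                                     ┏━━━━━━━━━━━━━━━━
                                     ┏━━━━━━━━━━━━━━━━
                                     ┃ Tetris         
                                     ┠────────────────
                                     ┃          │Next:
                                     ┃          │████ 
                                     ┃          │     
                                     ┃          │     
                                     ┃          │     
                                     ┃          │     
                                     ┃          │Score
                                     ┃          │0    
                                     ┃          │     
                                     ┃          │     
                                     ┃          │     
                                     ┃          │     
                                     ┃          │     
                                     ┃          │     
                                     ┃          │     
                                     ┗━━━━━━━━━━━━━━━━
                                                      
                                                      


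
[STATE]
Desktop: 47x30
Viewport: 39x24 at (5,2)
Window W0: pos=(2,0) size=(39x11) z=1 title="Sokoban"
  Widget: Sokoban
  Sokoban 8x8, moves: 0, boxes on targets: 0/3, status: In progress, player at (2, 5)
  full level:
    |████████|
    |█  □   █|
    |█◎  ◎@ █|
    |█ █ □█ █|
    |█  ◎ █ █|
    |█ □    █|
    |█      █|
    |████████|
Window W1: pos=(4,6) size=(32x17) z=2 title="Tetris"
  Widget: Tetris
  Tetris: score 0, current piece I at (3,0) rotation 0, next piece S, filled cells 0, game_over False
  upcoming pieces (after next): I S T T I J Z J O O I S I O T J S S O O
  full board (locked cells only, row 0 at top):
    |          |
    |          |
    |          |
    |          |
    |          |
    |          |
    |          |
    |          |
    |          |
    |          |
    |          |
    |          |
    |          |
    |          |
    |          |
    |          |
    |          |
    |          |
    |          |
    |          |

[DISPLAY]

───────────────────────────────────┨   
██████                             ┃   
 □   █                             ┃   
  ◎@ █                             ┃   
━━━━━━━━━━━━━━━━━━━━━━━━━━━━━━┓    ┃   
 Tetris                       ┃    ┃   
──────────────────────────────┨    ┃   
          │Next:              ┃    ┃   
          │ ░░                ┃━━━━┛   
          │░░                 ┃        
          │                   ┃        
          │                   ┃        
          │                   ┃        
          │Score:             ┃        
          │0                  ┃        
          │                   ┃        
          │                   ┃        
          │                   ┃        
          │                   ┃        
          │                   ┃        
━━━━━━━━━━━━━━━━━━━━━━━━━━━━━━┛        
                                       
                                       
                                       


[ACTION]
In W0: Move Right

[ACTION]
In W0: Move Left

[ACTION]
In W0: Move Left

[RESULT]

───────────────────────────────────┨   
██████                             ┃   
 □   █                             ┃   
  +  █                             ┃   
━━━━━━━━━━━━━━━━━━━━━━━━━━━━━━┓    ┃   
 Tetris                       ┃    ┃   
──────────────────────────────┨    ┃   
          │Next:              ┃    ┃   
          │ ░░                ┃━━━━┛   
          │░░                 ┃        
          │                   ┃        
          │                   ┃        
          │                   ┃        
          │Score:             ┃        
          │0                  ┃        
          │                   ┃        
          │                   ┃        
          │                   ┃        
          │                   ┃        
          │                   ┃        
━━━━━━━━━━━━━━━━━━━━━━━━━━━━━━┛        
                                       
                                       
                                       


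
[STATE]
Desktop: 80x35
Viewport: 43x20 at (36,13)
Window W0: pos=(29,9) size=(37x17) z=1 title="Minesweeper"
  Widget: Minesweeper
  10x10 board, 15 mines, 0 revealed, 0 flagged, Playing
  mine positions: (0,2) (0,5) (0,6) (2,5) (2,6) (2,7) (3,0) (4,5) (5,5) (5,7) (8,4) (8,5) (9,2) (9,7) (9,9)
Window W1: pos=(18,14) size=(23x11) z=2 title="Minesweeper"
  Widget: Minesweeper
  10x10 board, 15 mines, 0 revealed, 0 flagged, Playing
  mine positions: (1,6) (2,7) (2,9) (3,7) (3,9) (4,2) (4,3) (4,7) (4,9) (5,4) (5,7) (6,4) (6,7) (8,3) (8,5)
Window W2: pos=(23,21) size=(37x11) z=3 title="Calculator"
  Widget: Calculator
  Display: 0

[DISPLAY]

■■■■                         ┃             
━━━━┓                        ┃             
    ┃                        ┃             
────┨                        ┃             
    ┃                        ┃             
    ┃                        ┃             
    ┃                        ┃             
    ┃                        ┃             
━━━━━━━━━━━━━━━━━━━━━━━┓     ┃             
                       ┃     ┃             
───────────────────────┨     ┃             
                      0┃     ┃             
┬───┐                  ┃━━━━━┛             
│ ÷ │                  ┃                   
┼───┤                  ┃                   
│ × │                  ┃                   
┼───┤                  ┃                   
│ - │                  ┃                   
━━━━━━━━━━━━━━━━━━━━━━━┛                   
                                           


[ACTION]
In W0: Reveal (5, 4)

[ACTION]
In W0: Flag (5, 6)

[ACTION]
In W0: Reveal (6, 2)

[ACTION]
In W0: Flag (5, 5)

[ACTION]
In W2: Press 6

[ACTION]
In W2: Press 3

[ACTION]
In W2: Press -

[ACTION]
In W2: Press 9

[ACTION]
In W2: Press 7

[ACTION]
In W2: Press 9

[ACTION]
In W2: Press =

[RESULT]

■■■■                         ┃             
━━━━┓                        ┃             
    ┃                        ┃             
────┨                        ┃             
    ┃                        ┃             
    ┃                        ┃             
    ┃                        ┃             
    ┃                        ┃             
━━━━━━━━━━━━━━━━━━━━━━━┓     ┃             
                       ┃     ┃             
───────────────────────┨     ┃             
                   -916┃     ┃             
┬───┐                  ┃━━━━━┛             
│ ÷ │                  ┃                   
┼───┤                  ┃                   
│ × │                  ┃                   
┼───┤                  ┃                   
│ - │                  ┃                   
━━━━━━━━━━━━━━━━━━━━━━━┛                   
                                           


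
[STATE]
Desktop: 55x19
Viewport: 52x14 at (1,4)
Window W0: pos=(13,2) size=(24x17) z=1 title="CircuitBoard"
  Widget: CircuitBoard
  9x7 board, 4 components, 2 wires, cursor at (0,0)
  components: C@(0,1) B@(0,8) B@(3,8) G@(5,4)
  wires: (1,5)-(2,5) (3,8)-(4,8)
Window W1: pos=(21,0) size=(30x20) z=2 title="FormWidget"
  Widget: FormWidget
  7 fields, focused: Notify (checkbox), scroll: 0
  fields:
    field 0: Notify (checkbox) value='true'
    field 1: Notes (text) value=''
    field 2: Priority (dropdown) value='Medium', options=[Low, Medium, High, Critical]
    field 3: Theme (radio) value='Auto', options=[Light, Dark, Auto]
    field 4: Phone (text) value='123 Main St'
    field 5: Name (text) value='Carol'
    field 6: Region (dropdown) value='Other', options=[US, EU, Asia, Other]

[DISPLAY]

            ┠───────┃  Notes:      [            ]┃  
            ┃   0 1 ┃  Priority:   [Medium     ▼]┃  
            ┃0  [.] ┃  Theme:      ( ) Light  ( )┃  
            ┃       ┃  Phone:      [123 Main St ]┃  
            ┃1      ┃  Name:       [Carol       ]┃  
            ┃       ┃  Region:     [Other      ▼]┃  
            ┃2      ┃                            ┃  
            ┃       ┃                            ┃  
            ┃3      ┃                            ┃  
            ┃       ┃                            ┃  
            ┃4      ┃                            ┃  
            ┃       ┃                            ┃  
            ┃5      ┃                            ┃  
            ┃       ┃                            ┃  


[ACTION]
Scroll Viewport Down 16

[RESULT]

            ┃   0 1 ┃  Priority:   [Medium     ▼]┃  
            ┃0  [.] ┃  Theme:      ( ) Light  ( )┃  
            ┃       ┃  Phone:      [123 Main St ]┃  
            ┃1      ┃  Name:       [Carol       ]┃  
            ┃       ┃  Region:     [Other      ▼]┃  
            ┃2      ┃                            ┃  
            ┃       ┃                            ┃  
            ┃3      ┃                            ┃  
            ┃       ┃                            ┃  
            ┃4      ┃                            ┃  
            ┃       ┃                            ┃  
            ┃5      ┃                            ┃  
            ┃       ┃                            ┃  
            ┗━━━━━━━┃                            ┃  


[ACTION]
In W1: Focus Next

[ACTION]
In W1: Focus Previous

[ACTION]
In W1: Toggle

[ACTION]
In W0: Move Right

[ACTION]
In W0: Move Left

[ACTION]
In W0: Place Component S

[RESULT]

            ┃   0 1 ┃  Priority:   [Medium     ▼]┃  
            ┃0  [S] ┃  Theme:      ( ) Light  ( )┃  
            ┃       ┃  Phone:      [123 Main St ]┃  
            ┃1      ┃  Name:       [Carol       ]┃  
            ┃       ┃  Region:     [Other      ▼]┃  
            ┃2      ┃                            ┃  
            ┃       ┃                            ┃  
            ┃3      ┃                            ┃  
            ┃       ┃                            ┃  
            ┃4      ┃                            ┃  
            ┃       ┃                            ┃  
            ┃5      ┃                            ┃  
            ┃       ┃                            ┃  
            ┗━━━━━━━┃                            ┃  


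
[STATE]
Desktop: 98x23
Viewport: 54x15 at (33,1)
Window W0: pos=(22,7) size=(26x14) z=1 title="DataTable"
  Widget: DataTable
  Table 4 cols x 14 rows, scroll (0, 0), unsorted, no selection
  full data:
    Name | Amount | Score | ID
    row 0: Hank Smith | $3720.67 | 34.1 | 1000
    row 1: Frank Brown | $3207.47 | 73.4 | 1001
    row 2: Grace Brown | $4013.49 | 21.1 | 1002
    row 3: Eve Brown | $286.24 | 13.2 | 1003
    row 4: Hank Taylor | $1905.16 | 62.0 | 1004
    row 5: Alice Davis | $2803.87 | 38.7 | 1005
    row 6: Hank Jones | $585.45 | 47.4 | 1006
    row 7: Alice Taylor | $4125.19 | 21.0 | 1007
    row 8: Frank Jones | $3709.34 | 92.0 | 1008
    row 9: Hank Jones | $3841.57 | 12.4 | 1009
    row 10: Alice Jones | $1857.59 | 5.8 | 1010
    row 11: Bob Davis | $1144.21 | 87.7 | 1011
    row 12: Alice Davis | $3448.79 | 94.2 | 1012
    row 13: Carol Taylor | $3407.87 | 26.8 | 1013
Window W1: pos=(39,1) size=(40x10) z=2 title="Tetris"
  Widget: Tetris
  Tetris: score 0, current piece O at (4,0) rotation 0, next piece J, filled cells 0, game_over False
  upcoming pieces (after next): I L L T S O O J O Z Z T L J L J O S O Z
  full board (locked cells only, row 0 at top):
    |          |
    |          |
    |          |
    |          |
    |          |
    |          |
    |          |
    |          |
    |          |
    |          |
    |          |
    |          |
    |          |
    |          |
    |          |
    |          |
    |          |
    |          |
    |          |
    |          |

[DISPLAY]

      ┏━━━━━━━━━━━━━━━━━━━━━━━━━━━━━━━━━━━━━━┓        
      ┃ Tetris                               ┃        
      ┠──────────────────────────────────────┨        
      ┃          │Next:                      ┃        
      ┃          │█                          ┃        
      ┃          │███                        ┃        
━━━━━━┃          │                           ┃        
      ┃          │                           ┃        
──────┃          │                           ┃        
  │Amo┗━━━━━━━━━━━━━━━━━━━━━━━━━━━━━━━━━━━━━━┛        
──┼────────┼──┃                                       
  │$3720.67│34┃                                       
n │$3207.47│73┃                                       
n │$4013.49│21┃                                       
  │$286.24 │13┃                                       


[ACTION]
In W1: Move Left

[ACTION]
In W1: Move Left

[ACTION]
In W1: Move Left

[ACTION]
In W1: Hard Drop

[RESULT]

      ┏━━━━━━━━━━━━━━━━━━━━━━━━━━━━━━━━━━━━━━┓        
      ┃ Tetris                               ┃        
      ┠──────────────────────────────────────┨        
      ┃          │Next:                      ┃        
      ┃          │████                       ┃        
      ┃          │                           ┃        
━━━━━━┃          │                           ┃        
      ┃ ▓▓       │                           ┃        
──────┃ ▓▓       │                           ┃        
  │Amo┗━━━━━━━━━━━━━━━━━━━━━━━━━━━━━━━━━━━━━━┛        
──┼────────┼──┃                                       
  │$3720.67│34┃                                       
n │$3207.47│73┃                                       
n │$4013.49│21┃                                       
  │$286.24 │13┃                                       


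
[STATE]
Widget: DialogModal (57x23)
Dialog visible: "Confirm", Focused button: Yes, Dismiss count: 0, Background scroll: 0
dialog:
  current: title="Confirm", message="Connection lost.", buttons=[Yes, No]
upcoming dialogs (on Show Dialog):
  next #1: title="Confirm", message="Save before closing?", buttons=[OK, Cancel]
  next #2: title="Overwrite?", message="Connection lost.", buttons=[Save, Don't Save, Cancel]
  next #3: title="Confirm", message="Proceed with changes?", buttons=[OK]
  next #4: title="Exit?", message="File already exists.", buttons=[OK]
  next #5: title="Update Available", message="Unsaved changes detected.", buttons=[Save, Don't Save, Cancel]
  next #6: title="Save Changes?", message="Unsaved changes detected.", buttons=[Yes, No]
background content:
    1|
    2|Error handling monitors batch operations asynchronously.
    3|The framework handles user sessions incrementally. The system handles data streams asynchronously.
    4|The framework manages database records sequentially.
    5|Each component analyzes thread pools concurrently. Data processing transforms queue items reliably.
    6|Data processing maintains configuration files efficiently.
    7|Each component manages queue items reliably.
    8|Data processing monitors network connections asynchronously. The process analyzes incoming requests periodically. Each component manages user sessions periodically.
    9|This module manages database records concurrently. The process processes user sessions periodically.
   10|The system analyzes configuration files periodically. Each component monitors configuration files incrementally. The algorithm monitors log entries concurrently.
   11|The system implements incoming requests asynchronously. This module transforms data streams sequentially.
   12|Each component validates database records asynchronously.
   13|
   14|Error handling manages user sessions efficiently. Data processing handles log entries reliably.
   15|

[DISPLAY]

                                                         
Error handling monitors batch operations asynchronously. 
The framework handles user sessions incrementally. The sy
The framework manages database records sequentially.     
Each component analyzes thread pools concurrently. Data p
Data processing maintains configuration files efficiently
Each component manages queue items reliably.             
Data processing monitors network connections asynchronous
This module manages database records concurrently. The pr
The system analyze┌──────────────────┐s periodically. Eac
The system impleme│     Confirm      │s asynchronously. T
Each component val│ Connection lost. │rds asynchronously.
                  │    [Yes]  No     │                   
Error handling man└──────────────────┘fficiently. Data pr
                                                         
                                                         
                                                         
                                                         
                                                         
                                                         
                                                         
                                                         
                                                         


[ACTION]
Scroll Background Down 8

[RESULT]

This module manages database records concurrently. The pr
The system analyzes configuration files periodically. Eac
The system implements incoming requests asynchronously. T
Each component validates database records asynchronously.
                                                         
Error handling manages user sessions efficiently. Data pr
                                                         
                                                         
                                                         
                  ┌──────────────────┐                   
                  │     Confirm      │                   
                  │ Connection lost. │                   
                  │    [Yes]  No     │                   
                  └──────────────────┘                   
                                                         
                                                         
                                                         
                                                         
                                                         
                                                         
                                                         
                                                         
                                                         


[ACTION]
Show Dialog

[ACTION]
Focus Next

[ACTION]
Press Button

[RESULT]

This module manages database records concurrently. The pr
The system analyzes configuration files periodically. Eac
The system implements incoming requests asynchronously. T
Each component validates database records asynchronously.
                                                         
Error handling manages user sessions efficiently. Data pr
                                                         
                                                         
                                                         
                                                         
                                                         
                                                         
                                                         
                                                         
                                                         
                                                         
                                                         
                                                         
                                                         
                                                         
                                                         
                                                         
                                                         


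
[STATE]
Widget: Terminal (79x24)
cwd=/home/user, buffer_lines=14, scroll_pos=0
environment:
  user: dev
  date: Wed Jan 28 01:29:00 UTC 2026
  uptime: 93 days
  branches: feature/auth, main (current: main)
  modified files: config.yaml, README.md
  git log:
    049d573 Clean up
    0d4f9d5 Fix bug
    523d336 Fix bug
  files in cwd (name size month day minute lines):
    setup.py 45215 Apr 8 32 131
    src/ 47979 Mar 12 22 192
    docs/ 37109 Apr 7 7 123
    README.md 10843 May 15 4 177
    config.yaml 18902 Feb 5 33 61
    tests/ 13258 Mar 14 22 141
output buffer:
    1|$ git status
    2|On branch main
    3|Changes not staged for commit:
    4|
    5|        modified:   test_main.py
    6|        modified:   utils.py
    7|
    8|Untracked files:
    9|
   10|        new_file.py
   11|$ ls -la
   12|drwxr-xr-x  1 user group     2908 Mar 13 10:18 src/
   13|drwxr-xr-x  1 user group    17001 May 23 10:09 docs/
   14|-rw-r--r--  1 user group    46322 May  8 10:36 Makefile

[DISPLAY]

$ git status                                                                   
On branch main                                                                 
Changes not staged for commit:                                                 
                                                                               
        modified:   test_main.py                                               
        modified:   utils.py                                                   
                                                                               
Untracked files:                                                               
                                                                               
        new_file.py                                                            
$ ls -la                                                                       
drwxr-xr-x  1 user group     2908 Mar 13 10:18 src/                            
drwxr-xr-x  1 user group    17001 May 23 10:09 docs/                           
-rw-r--r--  1 user group    46322 May  8 10:36 Makefile                        
$ █                                                                            
                                                                               
                                                                               
                                                                               
                                                                               
                                                                               
                                                                               
                                                                               
                                                                               
                                                                               


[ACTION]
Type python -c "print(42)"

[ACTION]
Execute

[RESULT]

$ git status                                                                   
On branch main                                                                 
Changes not staged for commit:                                                 
                                                                               
        modified:   test_main.py                                               
        modified:   utils.py                                                   
                                                                               
Untracked files:                                                               
                                                                               
        new_file.py                                                            
$ ls -la                                                                       
drwxr-xr-x  1 user group     2908 Mar 13 10:18 src/                            
drwxr-xr-x  1 user group    17001 May 23 10:09 docs/                           
-rw-r--r--  1 user group    46322 May  8 10:36 Makefile                        
$ python -c "print(42)"                                                        
42                                                                             
$ █                                                                            
                                                                               
                                                                               
                                                                               
                                                                               
                                                                               
                                                                               
                                                                               


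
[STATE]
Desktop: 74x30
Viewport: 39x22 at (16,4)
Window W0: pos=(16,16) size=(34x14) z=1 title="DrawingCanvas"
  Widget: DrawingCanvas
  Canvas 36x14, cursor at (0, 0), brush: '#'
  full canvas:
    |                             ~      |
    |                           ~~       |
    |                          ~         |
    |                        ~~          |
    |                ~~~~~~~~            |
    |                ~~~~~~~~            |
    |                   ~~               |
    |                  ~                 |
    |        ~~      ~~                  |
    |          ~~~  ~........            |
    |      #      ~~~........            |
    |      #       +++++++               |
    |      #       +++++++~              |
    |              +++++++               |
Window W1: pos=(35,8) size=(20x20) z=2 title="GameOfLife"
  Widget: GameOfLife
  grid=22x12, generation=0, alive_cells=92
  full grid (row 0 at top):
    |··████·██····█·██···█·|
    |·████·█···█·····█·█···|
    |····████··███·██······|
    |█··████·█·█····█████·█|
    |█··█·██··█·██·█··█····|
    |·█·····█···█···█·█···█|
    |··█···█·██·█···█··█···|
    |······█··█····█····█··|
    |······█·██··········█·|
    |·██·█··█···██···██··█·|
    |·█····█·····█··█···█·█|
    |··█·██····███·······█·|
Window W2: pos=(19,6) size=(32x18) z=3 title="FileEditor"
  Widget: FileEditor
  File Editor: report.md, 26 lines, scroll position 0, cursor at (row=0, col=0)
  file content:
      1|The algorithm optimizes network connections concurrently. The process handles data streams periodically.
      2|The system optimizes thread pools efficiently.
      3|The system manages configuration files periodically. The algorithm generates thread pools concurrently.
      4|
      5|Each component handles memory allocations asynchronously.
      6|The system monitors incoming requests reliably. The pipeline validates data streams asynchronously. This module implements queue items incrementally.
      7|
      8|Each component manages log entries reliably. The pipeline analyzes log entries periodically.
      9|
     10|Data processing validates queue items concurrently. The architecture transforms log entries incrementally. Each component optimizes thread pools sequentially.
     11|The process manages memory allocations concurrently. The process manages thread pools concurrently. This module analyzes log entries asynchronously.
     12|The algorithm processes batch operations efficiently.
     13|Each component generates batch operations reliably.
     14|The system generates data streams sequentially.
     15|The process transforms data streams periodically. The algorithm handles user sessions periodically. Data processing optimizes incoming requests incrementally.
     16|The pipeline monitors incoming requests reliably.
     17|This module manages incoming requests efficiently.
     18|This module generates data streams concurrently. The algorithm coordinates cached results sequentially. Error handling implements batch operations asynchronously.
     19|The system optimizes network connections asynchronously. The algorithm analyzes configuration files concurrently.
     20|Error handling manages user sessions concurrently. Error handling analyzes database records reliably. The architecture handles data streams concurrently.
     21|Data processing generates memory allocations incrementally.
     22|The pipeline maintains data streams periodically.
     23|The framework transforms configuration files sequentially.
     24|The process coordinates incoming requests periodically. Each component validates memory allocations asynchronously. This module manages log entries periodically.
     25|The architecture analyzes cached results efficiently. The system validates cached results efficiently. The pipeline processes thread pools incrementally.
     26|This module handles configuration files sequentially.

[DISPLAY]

                                       
                                       
   ┏━━━━━━━━━━━━━━━━━━━━━━━━━━━━━━┓    
   ┃ FileEditor                   ┃    
   ┠──────────────────────────────┨━━━┓
   ┃█he algorithm optimizes netwo▲┃   ┃
   ┃The system optimizes thread p█┃───┨
   ┃The system manages configurat░┃   ┃
   ┃                             ░┃···┃
   ┃Each component handles memory░┃·█·┃
   ┃The system monitors incoming ░┃···┃
   ┃                             ░┃███┃
┏━━┃Each component manages log en░┃█··┃
┃ D┃                             ░┃█··┃
┠──┃Data processing validates que░┃·█·┃
┃+ ┃The process manages memory al░┃··█┃
┃  ┃The algorithm processes batch░┃···┃
┃  ┃Each component generates batc░┃█··┃
┃  ┃The system generates data str▼┃··█┃
┃  ┗━━━━━━━━━━━━━━━━━━━━━━━━━━━━━━┛···┃
┃                ~~┃                  ┃
┃                  ┃                  ┃


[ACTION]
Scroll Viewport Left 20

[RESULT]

                                       
                                       
                   ┏━━━━━━━━━━━━━━━━━━━
                   ┃ FileEditor        
                   ┠───────────────────
                   ┃█he algorithm optim
                   ┃The system optimize
                   ┃The system manages 
                   ┃                   
                   ┃Each component hand
                   ┃The system monitors
                   ┃                   
                ┏━━┃Each component mana
                ┃ D┃                   
                ┠──┃Data processing val
                ┃+ ┃The process manages
                ┃  ┃The algorithm proce
                ┃  ┃Each component gene
                ┃  ┃The system generate
                ┃  ┗━━━━━━━━━━━━━━━━━━━
                ┃                ~~┃   
                ┃                  ┃   


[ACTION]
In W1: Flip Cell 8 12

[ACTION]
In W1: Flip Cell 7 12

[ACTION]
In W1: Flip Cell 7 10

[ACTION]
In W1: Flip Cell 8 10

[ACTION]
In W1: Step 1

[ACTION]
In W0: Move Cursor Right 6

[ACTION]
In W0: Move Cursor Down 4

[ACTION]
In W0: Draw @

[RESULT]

                                       
                                       
                   ┏━━━━━━━━━━━━━━━━━━━
                   ┃ FileEditor        
                   ┠───────────────────
                   ┃█he algorithm optim
                   ┃The system optimize
                   ┃The system manages 
                   ┃                   
                   ┃Each component hand
                   ┃The system monitors
                   ┃                   
                ┏━━┃Each component mana
                ┃ D┃                   
                ┠──┃Data processing val
                ┃  ┃The process manages
                ┃  ┃The algorithm proce
                ┃  ┃Each component gene
                ┃  ┃The system generate
                ┃  ┗━━━━━━━━━━━━━━━━━━━
                ┃                ~~┃   
                ┃                  ┃   
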